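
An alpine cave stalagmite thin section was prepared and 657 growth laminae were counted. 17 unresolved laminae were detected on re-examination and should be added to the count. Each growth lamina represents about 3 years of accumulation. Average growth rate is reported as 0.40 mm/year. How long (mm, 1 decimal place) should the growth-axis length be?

After corrections the count is 657 + 17 = 674 growth laminae.
At 3 years per growth lamina, 674 × 3 = 2022 years.
2022 years at 0.40 mm/year gives 0.40 × 2022 = 808.8 mm.

808.8 mm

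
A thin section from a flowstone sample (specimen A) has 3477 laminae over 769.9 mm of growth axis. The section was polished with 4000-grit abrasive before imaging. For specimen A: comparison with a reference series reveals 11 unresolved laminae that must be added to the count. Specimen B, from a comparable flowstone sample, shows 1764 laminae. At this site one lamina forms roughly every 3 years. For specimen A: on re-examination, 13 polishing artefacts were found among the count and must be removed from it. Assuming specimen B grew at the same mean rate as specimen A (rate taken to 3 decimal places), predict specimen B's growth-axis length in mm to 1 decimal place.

391.6 mm

Specimen A: adjusted count: 3477 − 13 + 11 = 3475 laminae.
Specimen A: 3475 laminae at 3 years each span 3475 × 3 = 10425 years.
A: Extension rate ≈ 769.9 / 10425 = 0.074 mm per year.
Specimen B: 1764 laminae at 3 years each span 1764 × 3 = 5292 years. B's length ≈ 0.074 × 5292 = 391.6 mm.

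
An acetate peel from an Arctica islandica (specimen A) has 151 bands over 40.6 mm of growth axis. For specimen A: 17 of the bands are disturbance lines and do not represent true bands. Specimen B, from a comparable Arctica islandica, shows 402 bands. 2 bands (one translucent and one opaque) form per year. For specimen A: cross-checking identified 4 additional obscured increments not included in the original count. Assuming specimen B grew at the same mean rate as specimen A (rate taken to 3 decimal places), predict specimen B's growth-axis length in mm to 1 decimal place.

118.2 mm

Specimen A: true band count = 151 − 17 + 4 = 138.
Specimen A: dividing by 2 bands per year: 138 / 2 = 69 years.
A: Extension rate ≈ 40.6 / 69 = 0.588 mm per year.
Specimen B: with 2 bands per year, 402 / 2 = 201 years. Length of B = 0.588 × 201 = 118.2 mm.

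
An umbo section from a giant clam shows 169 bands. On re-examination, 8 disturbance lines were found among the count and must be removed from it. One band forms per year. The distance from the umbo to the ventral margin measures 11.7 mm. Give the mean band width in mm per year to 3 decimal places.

0.073 mm per year

True band count = 169 − 8 = 161.
Extension rate ≈ 11.7 / 161 = 0.073 mm per year.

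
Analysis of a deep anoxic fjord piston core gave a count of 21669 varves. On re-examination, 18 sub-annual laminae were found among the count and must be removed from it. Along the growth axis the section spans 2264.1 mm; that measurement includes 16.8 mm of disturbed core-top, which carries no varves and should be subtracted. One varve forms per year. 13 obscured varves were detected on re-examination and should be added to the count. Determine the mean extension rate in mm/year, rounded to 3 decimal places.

Adjusted count: 21669 − 18 + 13 = 21664 varves.
Removing the 16.8 mm offcut leaves 2264.1 − 16.8 = 2247.3 mm.
2247.3 mm over 21664 years gives 2247.3 / 21664 ≈ 0.104 mm/year.

0.104 mm/year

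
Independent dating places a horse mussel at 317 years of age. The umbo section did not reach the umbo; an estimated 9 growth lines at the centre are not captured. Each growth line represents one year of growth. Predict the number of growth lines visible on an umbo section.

Expected growth lines over 317 years: 317.
Subtracting the 9 growth lines not captured gives 317 − 9 = 308 growth lines in the record.

308 growth lines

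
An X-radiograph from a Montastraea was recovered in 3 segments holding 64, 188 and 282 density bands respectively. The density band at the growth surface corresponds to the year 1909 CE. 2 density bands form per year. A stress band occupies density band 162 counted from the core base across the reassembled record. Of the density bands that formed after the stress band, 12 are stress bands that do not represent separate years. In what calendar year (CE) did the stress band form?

Total density bands = 64 + 188 + 282 = 534.
The stress band sits at density band 162 from the core base, so 534 − 162 = 372 density bands formed after it.
372 − 12 false = 360 true density bands after the stress band.
With 2 density bands per year, 360 / 2 = 180 years.
The density band at the growth surface is 1909 CE, so the stress band dates to 1909 − 180 = 1729 CE.

1729 CE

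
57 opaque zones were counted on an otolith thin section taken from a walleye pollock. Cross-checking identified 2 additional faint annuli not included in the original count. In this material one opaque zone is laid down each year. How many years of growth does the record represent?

59 years

After corrections the count is 57 + 2 = 59 opaque zones.
At one opaque zone per year, that is 59 years.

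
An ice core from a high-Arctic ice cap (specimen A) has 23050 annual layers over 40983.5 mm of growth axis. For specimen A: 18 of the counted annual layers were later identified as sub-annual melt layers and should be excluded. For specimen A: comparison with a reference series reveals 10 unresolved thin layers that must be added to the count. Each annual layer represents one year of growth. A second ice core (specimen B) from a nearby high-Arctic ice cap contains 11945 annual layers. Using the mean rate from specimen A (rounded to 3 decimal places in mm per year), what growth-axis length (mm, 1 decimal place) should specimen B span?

Specimen A: true annual layer count = 23050 − 18 + 10 = 23042.
A: Extension rate ≈ 40983.5 / 23042 = 1.779 mm per year.
Length of B = 1.779 × 11945 = 21250.2 mm.

21250.2 mm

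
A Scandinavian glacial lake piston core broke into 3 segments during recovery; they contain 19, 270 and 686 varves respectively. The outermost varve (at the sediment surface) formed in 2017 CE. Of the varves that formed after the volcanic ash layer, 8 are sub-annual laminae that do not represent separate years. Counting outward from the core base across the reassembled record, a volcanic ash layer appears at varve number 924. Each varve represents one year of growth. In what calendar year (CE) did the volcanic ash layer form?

Total varves = 19 + 270 + 686 = 975.
975 − 924 = 51 varves lie beyond the volcanic ash layer toward the sediment surface.
51 − 8 false = 43 true varves after the volcanic ash layer.
The varve at the sediment surface is 2017 CE, so the volcanic ash layer dates to 2017 − 43 = 1974 CE.

1974 CE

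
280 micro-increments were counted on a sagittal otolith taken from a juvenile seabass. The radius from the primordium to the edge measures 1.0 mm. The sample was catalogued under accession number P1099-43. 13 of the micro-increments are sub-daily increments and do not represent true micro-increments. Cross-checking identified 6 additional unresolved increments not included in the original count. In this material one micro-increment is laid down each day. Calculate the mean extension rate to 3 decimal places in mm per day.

0.004 mm per day

Correcting the raw count gives 280 − 13 + 6 = 273 true micro-increments.
Mean rate = 1.0 mm / 273 days ≈ 0.004 mm per day.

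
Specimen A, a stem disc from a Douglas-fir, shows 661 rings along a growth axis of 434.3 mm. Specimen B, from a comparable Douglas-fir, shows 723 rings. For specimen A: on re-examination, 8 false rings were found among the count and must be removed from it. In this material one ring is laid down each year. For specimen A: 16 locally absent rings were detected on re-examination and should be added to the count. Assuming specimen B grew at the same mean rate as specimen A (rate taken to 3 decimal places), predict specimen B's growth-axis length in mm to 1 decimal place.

469.2 mm

Specimen A: correcting the raw count gives 661 − 8 + 16 = 669 true rings.
A: Extension rate ≈ 434.3 / 669 = 0.649 mm per year.
For B, 0.649 mm/year × 723 years = 469.2 mm.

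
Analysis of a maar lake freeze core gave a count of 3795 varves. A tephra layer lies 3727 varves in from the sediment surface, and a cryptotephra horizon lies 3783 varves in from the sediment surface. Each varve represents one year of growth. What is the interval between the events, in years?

3783 − 3727 = 56 varves lie between the two events.
One varve per year makes the interval 56 years.

56 yr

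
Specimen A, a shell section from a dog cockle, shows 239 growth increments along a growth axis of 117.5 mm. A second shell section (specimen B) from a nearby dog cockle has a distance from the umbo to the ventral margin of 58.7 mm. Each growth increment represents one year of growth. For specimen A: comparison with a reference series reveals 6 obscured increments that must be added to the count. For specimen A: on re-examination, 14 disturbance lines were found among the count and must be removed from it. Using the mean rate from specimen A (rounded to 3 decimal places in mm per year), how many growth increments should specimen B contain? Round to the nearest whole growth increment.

115 growth increments

Specimen A: true growth increment count = 239 − 14 + 6 = 231.
A: 117.5 mm over 231 years gives 117.5 / 231 ≈ 0.509 mm/year.
Specimen B: 58.7 mm / 0.509 mm per year = 115.32 years ≈ 115 growth increments.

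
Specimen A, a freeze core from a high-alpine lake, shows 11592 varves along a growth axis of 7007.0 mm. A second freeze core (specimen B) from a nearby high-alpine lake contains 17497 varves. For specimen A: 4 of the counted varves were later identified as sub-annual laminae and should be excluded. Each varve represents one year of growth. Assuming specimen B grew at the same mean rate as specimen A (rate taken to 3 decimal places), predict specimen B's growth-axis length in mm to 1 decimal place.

Specimen A: true varve count = 11592 − 4 = 11588.
A: Mean rate = 7007.0 mm / 11588 years ≈ 0.605 mm/year.
For B, 0.605 mm/year × 17497 years = 10585.7 mm.

10585.7 mm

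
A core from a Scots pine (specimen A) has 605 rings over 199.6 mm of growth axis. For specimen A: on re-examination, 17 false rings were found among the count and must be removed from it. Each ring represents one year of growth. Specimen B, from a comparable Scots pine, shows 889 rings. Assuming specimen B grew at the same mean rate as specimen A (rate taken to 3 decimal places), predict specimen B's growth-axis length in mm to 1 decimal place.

Specimen A: correcting the raw count gives 605 − 17 = 588 true rings.
A: Extension rate ≈ 199.6 / 588 = 0.339 mm per year.
For B, 0.339 mm/year × 889 years = 301.4 mm.

301.4 mm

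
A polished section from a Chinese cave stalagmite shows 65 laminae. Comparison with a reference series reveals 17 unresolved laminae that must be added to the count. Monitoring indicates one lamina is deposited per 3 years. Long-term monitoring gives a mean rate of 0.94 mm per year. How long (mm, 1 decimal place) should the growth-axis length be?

231.2 mm

True lamina count = 65 + 17 = 82.
Multiplying by 3 years per lamina: 82 × 3 = 246 years.
Length ≈ 0.94 × 246 = 231.2 mm.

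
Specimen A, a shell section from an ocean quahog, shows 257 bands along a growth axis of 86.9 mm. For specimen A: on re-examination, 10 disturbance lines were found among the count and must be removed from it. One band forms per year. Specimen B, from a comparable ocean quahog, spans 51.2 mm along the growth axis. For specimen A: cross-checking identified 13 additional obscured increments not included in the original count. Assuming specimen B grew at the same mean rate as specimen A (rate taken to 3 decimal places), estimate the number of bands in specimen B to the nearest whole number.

Specimen A: after corrections the count is 257 − 10 + 13 = 260 bands.
A: Extension rate ≈ 86.9 / 260 = 0.334 mm/year.
B spans 51.2 / 0.334 = 153.29 years ≈ 153 bands.

153 bands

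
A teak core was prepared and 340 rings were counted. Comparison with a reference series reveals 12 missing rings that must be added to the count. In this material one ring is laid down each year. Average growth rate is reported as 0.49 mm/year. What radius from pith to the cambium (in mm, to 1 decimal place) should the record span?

After corrections the count is 340 + 12 = 352 rings.
352 years at 0.49 mm/year gives 0.49 × 352 = 172.5 mm.

172.5 mm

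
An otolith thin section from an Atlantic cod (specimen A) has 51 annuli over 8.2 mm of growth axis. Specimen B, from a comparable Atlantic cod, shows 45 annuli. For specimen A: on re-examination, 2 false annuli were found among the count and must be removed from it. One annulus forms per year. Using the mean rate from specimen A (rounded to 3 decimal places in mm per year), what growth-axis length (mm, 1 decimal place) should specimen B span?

7.5 mm

Specimen A: after corrections the count is 51 − 2 = 49 annuli.
A: 8.2 mm over 49 years gives 8.2 / 49 ≈ 0.167 mm/year.
Length of B = 0.167 × 45 = 7.5 mm.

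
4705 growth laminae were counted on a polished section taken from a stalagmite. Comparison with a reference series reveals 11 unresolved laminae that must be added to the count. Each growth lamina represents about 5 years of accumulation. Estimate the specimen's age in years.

Adjusted count: 4705 + 11 = 4716 growth laminae.
4716 growth laminae at 5 years each span 4716 × 5 = 23580 years.

23580 yr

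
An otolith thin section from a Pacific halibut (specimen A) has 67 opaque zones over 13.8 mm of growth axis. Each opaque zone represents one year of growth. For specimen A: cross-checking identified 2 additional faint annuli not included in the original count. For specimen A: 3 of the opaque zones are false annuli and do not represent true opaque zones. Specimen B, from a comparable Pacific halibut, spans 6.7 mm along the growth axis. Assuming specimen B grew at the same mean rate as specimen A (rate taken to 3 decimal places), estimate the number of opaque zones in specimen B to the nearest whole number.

Specimen A: correcting the raw count gives 67 − 3 + 2 = 66 true opaque zones.
A: Mean rate = 13.8 mm / 66 years ≈ 0.209 mm/yr.
Specimen B: 6.7 mm / 0.209 mm per year = 32.06 years ≈ 32 opaque zones.

32 opaque zones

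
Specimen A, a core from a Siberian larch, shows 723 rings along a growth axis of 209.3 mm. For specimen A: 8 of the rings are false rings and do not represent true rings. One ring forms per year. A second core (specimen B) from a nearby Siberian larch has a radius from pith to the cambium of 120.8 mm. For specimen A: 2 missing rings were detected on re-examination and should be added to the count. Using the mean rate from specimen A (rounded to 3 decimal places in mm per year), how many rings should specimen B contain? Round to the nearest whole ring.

Specimen A: true ring count = 723 − 8 + 2 = 717.
A: Extension rate ≈ 209.3 / 717 = 0.292 mm per year.
B spans 120.8 / 0.292 = 413.70 years ≈ 414 rings.

414 rings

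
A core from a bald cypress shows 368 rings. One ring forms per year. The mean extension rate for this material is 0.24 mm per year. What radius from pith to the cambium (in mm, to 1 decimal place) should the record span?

368 years of growth are recorded.
Length ≈ 0.24 × 368 = 88.3 mm.

88.3 mm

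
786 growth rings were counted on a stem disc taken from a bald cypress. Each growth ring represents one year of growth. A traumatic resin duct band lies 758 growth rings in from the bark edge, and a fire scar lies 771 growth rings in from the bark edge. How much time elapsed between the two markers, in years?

Separation: 771 − 758 = 13 growth rings.
That is 13 years at one growth ring per year.

13 years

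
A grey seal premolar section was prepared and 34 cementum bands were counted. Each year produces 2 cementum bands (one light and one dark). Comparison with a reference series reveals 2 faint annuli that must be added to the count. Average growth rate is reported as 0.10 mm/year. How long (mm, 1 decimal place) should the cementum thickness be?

Adjusted count: 34 + 2 = 36 cementum bands.
36 cementum bands at 2 per year is 36 / 2 = 18 years.
Predicted length = 0.10 mm/year × 18 years = 1.8 mm.

1.8 mm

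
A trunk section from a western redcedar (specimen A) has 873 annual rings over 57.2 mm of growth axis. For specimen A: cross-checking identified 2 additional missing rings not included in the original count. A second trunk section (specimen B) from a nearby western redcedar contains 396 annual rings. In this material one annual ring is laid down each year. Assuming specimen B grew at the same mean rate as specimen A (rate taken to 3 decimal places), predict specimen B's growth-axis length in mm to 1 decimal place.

25.7 mm

Specimen A: correcting the raw count gives 873 + 2 = 875 true annual rings.
A: 57.2 mm over 875 years gives 57.2 / 875 ≈ 0.065 mm/year.
For B, 0.065 mm/year × 396 years = 25.7 mm.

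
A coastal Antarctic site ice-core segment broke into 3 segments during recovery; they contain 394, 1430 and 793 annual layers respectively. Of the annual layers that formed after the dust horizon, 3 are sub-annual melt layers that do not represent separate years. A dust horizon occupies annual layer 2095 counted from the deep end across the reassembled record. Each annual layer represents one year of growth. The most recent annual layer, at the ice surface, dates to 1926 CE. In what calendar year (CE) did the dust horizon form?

Total annual layers = 394 + 1430 + 793 = 2617.
Between annual layer 2095 and the ice surface there are 2617 − 2095 = 522 annual layers.
Removing the 3 false annual layers leaves 522 − 3 = 519 true annual layers beyond the dust horizon.
The annual layer at the ice surface is 1926 CE, so the dust horizon dates to 1926 − 519 = 1407 CE.

1407 CE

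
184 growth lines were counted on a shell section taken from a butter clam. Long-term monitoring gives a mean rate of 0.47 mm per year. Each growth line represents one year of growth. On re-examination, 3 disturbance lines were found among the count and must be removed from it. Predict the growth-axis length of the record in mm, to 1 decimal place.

Adjusted count: 184 − 3 = 181 growth lines.
Length ≈ 0.47 × 181 = 85.1 mm.

85.1 mm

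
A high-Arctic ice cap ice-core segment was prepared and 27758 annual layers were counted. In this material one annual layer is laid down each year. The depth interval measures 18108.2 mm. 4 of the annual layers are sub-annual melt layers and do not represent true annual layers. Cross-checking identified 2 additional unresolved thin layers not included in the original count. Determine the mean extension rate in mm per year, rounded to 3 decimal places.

0.652 mm per year

True annual layer count = 27758 − 4 + 2 = 27756.
Extension rate ≈ 18108.2 / 27756 = 0.652 mm per year.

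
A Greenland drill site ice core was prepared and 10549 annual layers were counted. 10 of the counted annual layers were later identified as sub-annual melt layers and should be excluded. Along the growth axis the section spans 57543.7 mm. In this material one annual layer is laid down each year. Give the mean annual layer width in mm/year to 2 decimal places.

5.46 mm/year

Adjusted count: 10549 − 10 = 10539 annual layers.
57543.7 mm over 10539 years gives 57543.7 / 10539 ≈ 5.46 mm/year.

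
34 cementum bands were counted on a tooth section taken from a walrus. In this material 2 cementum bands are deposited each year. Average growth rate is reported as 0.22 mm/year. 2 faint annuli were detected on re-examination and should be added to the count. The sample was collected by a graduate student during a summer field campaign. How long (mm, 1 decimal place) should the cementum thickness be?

Correcting the raw count gives 34 + 2 = 36 true cementum bands.
With 2 cementum bands per year, 36 / 2 = 18 years.
Predicted length = 0.22 mm/year × 18 years = 4.0 mm.

4.0 mm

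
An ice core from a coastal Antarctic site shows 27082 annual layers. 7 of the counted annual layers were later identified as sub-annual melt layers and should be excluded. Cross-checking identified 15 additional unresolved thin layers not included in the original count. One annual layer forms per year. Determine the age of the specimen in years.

27090 years

After corrections the count is 27082 − 7 + 15 = 27090 annual layers.
One annual layer per year makes the duration 27090 years.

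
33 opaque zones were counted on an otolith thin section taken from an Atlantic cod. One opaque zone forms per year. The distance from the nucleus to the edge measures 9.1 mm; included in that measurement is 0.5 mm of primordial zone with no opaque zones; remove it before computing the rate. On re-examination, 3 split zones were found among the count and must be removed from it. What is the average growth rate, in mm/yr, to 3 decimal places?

Correcting the raw count gives 33 − 3 = 30 true opaque zones.
The growth record spans 9.1 − 0.5 = 8.6 mm.
8.6 mm over 30 years gives 8.6 / 30 ≈ 0.287 mm/yr.

0.287 mm/yr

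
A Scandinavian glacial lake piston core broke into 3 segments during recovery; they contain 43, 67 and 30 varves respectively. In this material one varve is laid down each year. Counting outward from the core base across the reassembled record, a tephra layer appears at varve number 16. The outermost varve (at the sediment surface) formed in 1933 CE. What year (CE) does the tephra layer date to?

Total varves = 43 + 67 + 30 = 140.
Between varve 16 and the sediment surface there are 140 − 16 = 124 varves.
Counting back 124 years from 1933 CE places the tephra layer in 1933 − 124 = 1809 CE.

1809 CE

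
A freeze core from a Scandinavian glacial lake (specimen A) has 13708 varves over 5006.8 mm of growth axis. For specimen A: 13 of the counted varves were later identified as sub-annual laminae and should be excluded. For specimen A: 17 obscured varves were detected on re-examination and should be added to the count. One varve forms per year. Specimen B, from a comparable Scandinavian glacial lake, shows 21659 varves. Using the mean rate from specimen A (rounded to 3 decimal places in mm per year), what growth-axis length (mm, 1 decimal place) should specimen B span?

Specimen A: correcting the raw count gives 13708 − 13 + 17 = 13712 true varves.
A: Mean rate = 5006.8 mm / 13712 years ≈ 0.365 mm per year.
B's length ≈ 0.365 × 21659 = 7905.5 mm.

7905.5 mm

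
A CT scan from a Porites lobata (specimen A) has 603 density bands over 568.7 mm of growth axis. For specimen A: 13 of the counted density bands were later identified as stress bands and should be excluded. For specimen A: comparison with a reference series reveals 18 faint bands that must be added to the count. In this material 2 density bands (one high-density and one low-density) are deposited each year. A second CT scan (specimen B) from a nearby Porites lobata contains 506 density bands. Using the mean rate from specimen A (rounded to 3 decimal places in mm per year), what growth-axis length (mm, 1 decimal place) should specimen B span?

473.4 mm

Specimen A: adjusted count: 603 − 13 + 18 = 608 density bands.
Specimen A: 608 density bands at 2 per year is 608 / 2 = 304 years.
A: 568.7 mm over 304 years gives 568.7 / 304 ≈ 1.871 mm per year.
Specimen B: 506 density bands at 2 per year is 506 / 2 = 253 years. B's length ≈ 1.871 × 253 = 473.4 mm.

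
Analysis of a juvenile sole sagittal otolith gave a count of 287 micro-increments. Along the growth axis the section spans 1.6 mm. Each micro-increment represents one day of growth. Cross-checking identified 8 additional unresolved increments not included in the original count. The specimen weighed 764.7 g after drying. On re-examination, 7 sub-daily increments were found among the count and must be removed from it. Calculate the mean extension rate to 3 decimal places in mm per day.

0.006 mm per day

Correcting the raw count gives 287 − 7 + 8 = 288 true micro-increments.
1.6 mm over 288 days gives 1.6 / 288 ≈ 0.006 mm per day.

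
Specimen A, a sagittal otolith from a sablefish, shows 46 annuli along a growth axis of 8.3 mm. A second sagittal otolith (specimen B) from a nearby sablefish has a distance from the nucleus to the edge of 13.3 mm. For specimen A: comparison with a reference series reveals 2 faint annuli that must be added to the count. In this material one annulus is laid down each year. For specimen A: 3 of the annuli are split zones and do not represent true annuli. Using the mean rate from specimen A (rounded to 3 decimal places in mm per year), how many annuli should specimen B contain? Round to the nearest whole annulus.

Specimen A: after corrections the count is 46 − 3 + 2 = 45 annuli.
A: 8.3 mm over 45 years gives 8.3 / 45 ≈ 0.184 mm/year.
For B, 13.3 / 0.184 = 72.28 years ≈ 72 annuli.

72 annuli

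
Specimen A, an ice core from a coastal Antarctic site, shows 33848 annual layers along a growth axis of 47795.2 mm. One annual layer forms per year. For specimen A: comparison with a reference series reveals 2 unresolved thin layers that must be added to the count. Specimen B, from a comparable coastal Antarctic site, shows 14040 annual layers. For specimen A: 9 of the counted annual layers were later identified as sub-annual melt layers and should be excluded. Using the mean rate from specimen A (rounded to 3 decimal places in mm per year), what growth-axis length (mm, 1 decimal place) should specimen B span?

Specimen A: adjusted count: 33848 − 9 + 2 = 33841 annual layers.
A: Mean rate = 47795.2 mm / 33841 years ≈ 1.412 mm/yr.
For B, 1.412 mm/year × 14040 years = 19824.5 mm.

19824.5 mm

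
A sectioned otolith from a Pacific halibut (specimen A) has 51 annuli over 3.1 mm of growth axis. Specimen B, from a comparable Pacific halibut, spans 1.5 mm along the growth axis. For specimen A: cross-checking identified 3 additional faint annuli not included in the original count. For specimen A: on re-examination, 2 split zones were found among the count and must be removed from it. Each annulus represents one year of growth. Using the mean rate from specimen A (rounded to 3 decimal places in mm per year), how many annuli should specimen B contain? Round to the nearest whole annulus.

Specimen A: after corrections the count is 51 − 2 + 3 = 52 annuli.
A: Extension rate ≈ 3.1 / 52 = 0.060 mm per year.
For B, 1.5 / 0.060 = 25.00 years ≈ 25 annuli.

25 annuli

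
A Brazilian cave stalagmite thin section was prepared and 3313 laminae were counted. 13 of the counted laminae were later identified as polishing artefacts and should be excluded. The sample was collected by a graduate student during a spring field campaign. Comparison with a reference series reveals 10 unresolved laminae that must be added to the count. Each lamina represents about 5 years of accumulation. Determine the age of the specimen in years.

16550 years

Adjusted count: 3313 − 13 + 10 = 3310 laminae.
3310 laminae at 5 years each span 3310 × 5 = 16550 years.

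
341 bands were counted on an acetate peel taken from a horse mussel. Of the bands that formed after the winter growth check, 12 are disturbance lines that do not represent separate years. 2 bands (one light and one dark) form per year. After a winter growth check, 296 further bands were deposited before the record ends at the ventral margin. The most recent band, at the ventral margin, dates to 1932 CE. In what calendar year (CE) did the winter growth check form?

1790 CE

296 bands formed after the winter growth check.
Excluding 12 false bands: 296 − 12 = 284.
With 2 bands per year, 284 / 2 = 142 years.
1932 − 142 = 1790 CE.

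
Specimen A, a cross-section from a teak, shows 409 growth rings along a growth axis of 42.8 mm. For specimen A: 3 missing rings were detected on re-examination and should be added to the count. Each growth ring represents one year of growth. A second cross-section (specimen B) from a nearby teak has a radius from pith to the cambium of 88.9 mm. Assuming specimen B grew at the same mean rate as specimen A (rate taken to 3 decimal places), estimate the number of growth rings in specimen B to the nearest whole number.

855 growth rings

Specimen A: after corrections the count is 409 + 3 = 412 growth rings.
A: Mean rate = 42.8 mm / 412 years ≈ 0.104 mm/year.
Specimen B: 88.9 mm / 0.104 mm per year = 854.81 years ≈ 855 growth rings.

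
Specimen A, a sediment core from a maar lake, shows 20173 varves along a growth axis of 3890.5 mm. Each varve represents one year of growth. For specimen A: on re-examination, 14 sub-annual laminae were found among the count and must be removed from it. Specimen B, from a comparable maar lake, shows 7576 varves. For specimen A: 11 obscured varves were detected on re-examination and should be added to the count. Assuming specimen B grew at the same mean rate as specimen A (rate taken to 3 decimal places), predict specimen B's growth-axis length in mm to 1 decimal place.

1462.2 mm

Specimen A: true varve count = 20173 − 14 + 11 = 20170.
A: Mean rate = 3890.5 mm / 20170 years ≈ 0.193 mm/yr.
B's length ≈ 0.193 × 7576 = 1462.2 mm.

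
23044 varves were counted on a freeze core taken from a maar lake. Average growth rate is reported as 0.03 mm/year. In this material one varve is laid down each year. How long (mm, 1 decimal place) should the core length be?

23044 years of growth are recorded.
Length ≈ 0.03 × 23044 = 691.3 mm.

691.3 mm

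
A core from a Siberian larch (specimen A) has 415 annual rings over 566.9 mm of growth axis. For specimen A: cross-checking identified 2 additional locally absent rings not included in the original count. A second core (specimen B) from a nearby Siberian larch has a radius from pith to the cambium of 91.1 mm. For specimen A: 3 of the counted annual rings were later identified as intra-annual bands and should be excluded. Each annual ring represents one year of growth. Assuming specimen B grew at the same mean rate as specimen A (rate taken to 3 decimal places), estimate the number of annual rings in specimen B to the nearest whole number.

Specimen A: true annual ring count = 415 − 3 + 2 = 414.
A: 566.9 mm over 414 years gives 566.9 / 414 ≈ 1.369 mm per year.
Specimen B: 91.1 mm / 1.369 mm per year = 66.54 years ≈ 67 annual rings.

67 annual rings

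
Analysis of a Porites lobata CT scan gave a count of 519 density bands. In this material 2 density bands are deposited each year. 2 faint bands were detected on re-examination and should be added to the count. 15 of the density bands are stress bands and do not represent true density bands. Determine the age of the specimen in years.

253 years

Adjusted count: 519 − 15 + 2 = 506 density bands.
506 density bands at 2 per year is 506 / 2 = 253 years.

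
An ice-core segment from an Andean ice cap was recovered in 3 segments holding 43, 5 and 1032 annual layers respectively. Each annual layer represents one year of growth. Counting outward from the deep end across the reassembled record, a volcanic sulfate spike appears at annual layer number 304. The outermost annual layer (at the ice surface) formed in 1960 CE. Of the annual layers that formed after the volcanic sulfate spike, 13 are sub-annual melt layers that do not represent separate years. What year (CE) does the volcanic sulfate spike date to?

Total annual layers = 43 + 5 + 1032 = 1080.
1080 − 304 = 776 annual layers lie beyond the volcanic sulfate spike toward the ice surface.
776 − 13 false = 763 true annual layers after the volcanic sulfate spike.
1960 − 763 = 1197 CE.

1197 CE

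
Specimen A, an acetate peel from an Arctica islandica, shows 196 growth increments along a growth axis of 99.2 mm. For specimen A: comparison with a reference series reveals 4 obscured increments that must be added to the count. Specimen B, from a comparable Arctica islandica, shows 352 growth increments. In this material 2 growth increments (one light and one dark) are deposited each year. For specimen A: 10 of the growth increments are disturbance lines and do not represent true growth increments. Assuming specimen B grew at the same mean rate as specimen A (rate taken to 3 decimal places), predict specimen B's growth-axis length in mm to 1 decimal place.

Specimen A: after corrections the count is 196 − 10 + 4 = 190 growth increments.
Specimen A: dividing by 2 growth increments per year: 190 / 2 = 95 years.
A: Mean rate = 99.2 mm / 95 years ≈ 1.044 mm/yr.
Specimen B: dividing by 2 growth increments per year: 352 / 2 = 176 years. B's length ≈ 1.044 × 176 = 183.7 mm.

183.7 mm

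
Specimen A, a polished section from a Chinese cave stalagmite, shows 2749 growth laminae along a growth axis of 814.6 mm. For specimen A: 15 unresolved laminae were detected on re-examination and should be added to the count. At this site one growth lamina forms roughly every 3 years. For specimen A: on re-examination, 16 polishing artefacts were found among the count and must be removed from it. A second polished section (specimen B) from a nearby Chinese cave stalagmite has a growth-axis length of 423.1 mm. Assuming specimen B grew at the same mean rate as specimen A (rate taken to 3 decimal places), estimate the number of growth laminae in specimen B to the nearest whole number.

1425 growth laminae

Specimen A: after corrections the count is 2749 − 16 + 15 = 2748 growth laminae.
Specimen A: at 3 years per growth lamina, 2748 × 3 = 8244 years.
A: Mean rate = 814.6 mm / 8244 years ≈ 0.099 mm per year.
For B, 423.1 / 0.099 = 4273.74 years; at 3 years per growth lamina that is 4273.74 / 3 ≈ 1425 growth laminae.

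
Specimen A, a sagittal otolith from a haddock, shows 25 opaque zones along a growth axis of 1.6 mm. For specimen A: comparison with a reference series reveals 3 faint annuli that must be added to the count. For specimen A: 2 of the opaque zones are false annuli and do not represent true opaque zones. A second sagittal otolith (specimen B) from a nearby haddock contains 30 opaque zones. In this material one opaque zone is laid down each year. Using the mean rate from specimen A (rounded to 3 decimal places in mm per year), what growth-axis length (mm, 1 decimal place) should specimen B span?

Specimen A: after corrections the count is 25 − 2 + 3 = 26 opaque zones.
A: Extension rate ≈ 1.6 / 26 = 0.062 mm per year.
B's length ≈ 0.062 × 30 = 1.9 mm.

1.9 mm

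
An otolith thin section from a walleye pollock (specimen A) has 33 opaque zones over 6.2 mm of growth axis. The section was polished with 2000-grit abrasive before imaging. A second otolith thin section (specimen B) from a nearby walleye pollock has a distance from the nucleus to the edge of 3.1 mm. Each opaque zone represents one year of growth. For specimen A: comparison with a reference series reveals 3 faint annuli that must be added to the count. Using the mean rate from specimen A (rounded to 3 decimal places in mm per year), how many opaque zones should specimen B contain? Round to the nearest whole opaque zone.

18 opaque zones

Specimen A: after corrections the count is 33 + 3 = 36 opaque zones.
A: 6.2 mm over 36 years gives 6.2 / 36 ≈ 0.172 mm per year.
B spans 3.1 / 0.172 = 18.02 years ≈ 18 opaque zones.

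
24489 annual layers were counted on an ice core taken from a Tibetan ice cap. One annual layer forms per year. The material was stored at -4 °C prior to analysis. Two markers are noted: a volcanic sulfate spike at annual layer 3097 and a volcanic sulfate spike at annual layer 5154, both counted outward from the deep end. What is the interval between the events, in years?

The two markers are separated by 5154 − 3097 = 2057 annual layers.
One annual layer per year makes the interval 2057 years.

2057 yr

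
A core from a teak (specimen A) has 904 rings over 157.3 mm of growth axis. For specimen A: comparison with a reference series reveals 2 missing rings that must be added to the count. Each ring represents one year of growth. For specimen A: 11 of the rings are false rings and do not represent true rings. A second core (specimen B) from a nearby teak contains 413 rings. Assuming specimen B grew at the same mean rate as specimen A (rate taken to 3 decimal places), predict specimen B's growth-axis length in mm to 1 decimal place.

72.7 mm

Specimen A: after corrections the count is 904 − 11 + 2 = 895 rings.
A: Extension rate ≈ 157.3 / 895 = 0.176 mm per year.
For B, 0.176 mm/year × 413 years = 72.7 mm.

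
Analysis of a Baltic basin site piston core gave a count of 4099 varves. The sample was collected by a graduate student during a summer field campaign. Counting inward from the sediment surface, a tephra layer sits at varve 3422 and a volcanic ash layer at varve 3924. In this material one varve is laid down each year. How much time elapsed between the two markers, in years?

502 years

The two markers are separated by 3924 − 3422 = 502 varves.
That is 502 years at one varve per year.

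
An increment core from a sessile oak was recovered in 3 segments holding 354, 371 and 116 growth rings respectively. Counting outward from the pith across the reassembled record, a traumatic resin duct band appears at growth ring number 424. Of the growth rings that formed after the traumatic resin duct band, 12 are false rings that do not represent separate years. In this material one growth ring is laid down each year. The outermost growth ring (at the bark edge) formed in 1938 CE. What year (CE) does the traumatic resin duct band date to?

Total growth rings = 354 + 371 + 116 = 841.
841 − 424 = 417 growth rings lie beyond the traumatic resin duct band toward the bark edge.
Removing the 12 false growth rings leaves 417 − 12 = 405 true growth rings beyond the traumatic resin duct band.
1938 − 405 = 1533 CE.

1533 CE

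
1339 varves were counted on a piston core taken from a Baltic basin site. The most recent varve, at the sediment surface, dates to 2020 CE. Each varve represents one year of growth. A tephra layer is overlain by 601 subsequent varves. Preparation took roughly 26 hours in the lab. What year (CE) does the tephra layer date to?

1419 CE

601 varves formed after the tephra layer.
Counting back 601 years from 2020 CE places the tephra layer in 2020 − 601 = 1419 CE.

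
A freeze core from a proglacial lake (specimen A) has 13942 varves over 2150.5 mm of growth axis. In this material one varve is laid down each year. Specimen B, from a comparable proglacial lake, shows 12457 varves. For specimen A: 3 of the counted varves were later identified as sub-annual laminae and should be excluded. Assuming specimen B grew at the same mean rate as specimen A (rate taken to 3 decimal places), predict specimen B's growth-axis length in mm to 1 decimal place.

Specimen A: after corrections the count is 13942 − 3 = 13939 varves.
A: 2150.5 mm over 13939 years gives 2150.5 / 13939 ≈ 0.154 mm/yr.
For B, 0.154 mm/year × 12457 years = 1918.4 mm.

1918.4 mm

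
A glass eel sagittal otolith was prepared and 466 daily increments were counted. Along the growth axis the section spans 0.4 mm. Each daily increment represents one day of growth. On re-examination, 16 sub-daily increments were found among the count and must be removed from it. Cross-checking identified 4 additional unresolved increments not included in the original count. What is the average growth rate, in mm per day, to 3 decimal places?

Adjusted count: 466 − 16 + 4 = 454 daily increments.
0.4 mm over 454 days gives 0.4 / 454 ≈ 0.001 mm per day.

0.001 mm per day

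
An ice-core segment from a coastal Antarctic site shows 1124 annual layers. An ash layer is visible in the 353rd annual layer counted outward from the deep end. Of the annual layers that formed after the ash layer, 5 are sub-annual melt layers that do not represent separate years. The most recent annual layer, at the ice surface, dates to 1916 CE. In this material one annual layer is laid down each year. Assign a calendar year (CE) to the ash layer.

1150 CE

1124 − 353 = 771 annual layers lie beyond the ash layer toward the ice surface.
Excluding 5 false annual layers: 771 − 5 = 766.
The annual layer at the ice surface is 1916 CE, so the ash layer dates to 1916 − 766 = 1150 CE.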